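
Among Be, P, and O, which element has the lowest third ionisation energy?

P

IE_3 is the cost of taking one more electron from the +2 cation: Be²⁺ is the bare [He] core; P²⁺ still has 3 valence electrons; O²⁺ still has 4 valence electrons.
Breaking into a closed-shell core is much more expensive than removing a leftover valence electron — Be has the largest IE_3 here.
Valence configurations: P²⁺ [Ne]3s²3p¹, O²⁺ [He]2s²2p².
Approximate IE_3 values (kJ/mol): Be 14849, P 2914, O 5300.
So the third ionization energies run P < O < Be.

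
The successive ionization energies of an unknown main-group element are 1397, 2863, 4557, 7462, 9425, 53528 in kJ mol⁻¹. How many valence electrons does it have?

Look for the largest jump between consecutive ionization energies: IE6/IE5 ≈ 5.7, far larger than any earlier ratio.
That jump marks the point where a core electron is being removed. So the atom has 5 valence electrons.

5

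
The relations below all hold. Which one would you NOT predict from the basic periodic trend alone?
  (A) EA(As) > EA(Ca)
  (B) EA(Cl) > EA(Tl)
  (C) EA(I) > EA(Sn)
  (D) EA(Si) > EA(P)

(D)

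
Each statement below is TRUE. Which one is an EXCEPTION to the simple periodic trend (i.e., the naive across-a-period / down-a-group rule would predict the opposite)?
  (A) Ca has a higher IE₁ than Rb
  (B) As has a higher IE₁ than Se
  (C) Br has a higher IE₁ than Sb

(B)

The general trend: IE₁ increases across a period and decreases down a group.
(A) Ca (period 4, group 2) vs Rb (period 5, group 1): the stated order agrees with the simple trend.
(B) As (period 4, group 15) vs Se (period 4, group 16): the stated order contradicts the simple trend.
(C) Br (period 4, group 17) vs Sb (period 5, group 15): the stated order agrees with the simple trend.
The exception is (B): Se (4p⁴) ionizes more easily than half-filled As (4p³).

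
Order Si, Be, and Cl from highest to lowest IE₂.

Cl, Be, Si

After 1 electron has been removed, what remains? Si⁺ still has 3 valence electrons; Be⁺ still has 1 valence electron; Cl⁺ still has 6 valence electrons.
All are still removing valence electrons, so compare the +1 ions as you would atoms: IE_2 generally rises across a period (higher Z_eff) and falls down a group (larger shell), subject to the usual subshell exceptions.
Valence configurations: Si⁺ [Ne]3s²3p¹, Be⁺ [He]2s¹, Cl⁺ [Ne]3s²3p⁴.
Tabulated IE_2 (kJ/mol): Si 1577, Be 1757, Cl 2298.
Overall IE_2 order: Si < Be < Cl.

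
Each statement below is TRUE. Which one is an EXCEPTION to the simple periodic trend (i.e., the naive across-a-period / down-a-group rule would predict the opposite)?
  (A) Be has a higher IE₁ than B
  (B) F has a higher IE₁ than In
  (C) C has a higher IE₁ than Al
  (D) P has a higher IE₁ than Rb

The general trend: IE₁ increases across a period and decreases down a group.
(A) Be (period 2, group 2) vs B (period 2, group 13): the stated order contradicts the simple trend.
(B) F (period 2, group 17) vs In (period 5, group 13): the stated order agrees with the simple trend.
(C) C (period 2, group 14) vs Al (period 3, group 13): the stated order agrees with the simple trend.
(D) P (period 3, group 15) vs Rb (period 5, group 1): the stated order agrees with the simple trend.
The exception is (A): removing B's lone 2p electron is easier than breaking Be's filled 2s².

(A)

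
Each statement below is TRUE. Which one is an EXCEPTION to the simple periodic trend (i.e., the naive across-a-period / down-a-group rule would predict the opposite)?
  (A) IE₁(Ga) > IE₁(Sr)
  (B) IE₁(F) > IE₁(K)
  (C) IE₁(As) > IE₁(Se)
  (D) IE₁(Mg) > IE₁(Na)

(C)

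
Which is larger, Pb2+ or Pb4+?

Both ions have Z = 82 protons, but Pb4+ has lost more electrons, so its remaining electrons feel a larger effective nuclear charge per electron and are pulled in more tightly.
Higher positive charge → smaller ion, so Pb2+ > Pb4+.

Pb2+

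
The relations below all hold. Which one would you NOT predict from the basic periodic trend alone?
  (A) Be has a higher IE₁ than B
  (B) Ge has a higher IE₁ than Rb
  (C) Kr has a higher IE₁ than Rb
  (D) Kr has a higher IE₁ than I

The general trend: IE₁ increases across a period and decreases down a group.
(A) Be (period 2, group 2) vs B (period 2, group 13): the stated order contradicts the simple trend.
(B) Ge (period 4, group 14) vs Rb (period 5, group 1): the stated order agrees with the simple trend.
(C) Kr (period 4, group 18) vs Rb (period 5, group 1): the stated order agrees with the simple trend.
(D) Kr (period 4, group 18) vs I (period 5, group 17): the stated order agrees with the simple trend.
The exception is (A): removing B's lone 2p electron is easier than breaking Be's filled 2s².

(A)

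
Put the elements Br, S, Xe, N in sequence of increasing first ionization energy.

IE₁ increases left→right with effective nuclear charge and decreases top→bottom as the valence shell moves farther out.
These sit on a diagonal, where the across-period and down-group effects partly cancel.
Br > S: the two effects oppose for this pair; the across-period effect wins (1140 vs 1000 kJ/mol).
Xe > Br: the two effects oppose for this pair; the across-period effect wins (1170 vs 1140 kJ/mol).
N > Xe: the two effects oppose for this pair; the down-group effect wins (1402 vs 1170 kJ/mol).
Tabulated first ionization energy (kJ/mol): N 1402, S 1000, Br 1140, Xe 1170.
So from lowest to highest: S < Br < Xe < N.

S < Br < Xe < N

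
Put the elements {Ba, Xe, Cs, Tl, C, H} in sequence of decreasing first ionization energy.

H is in period 1, group 1; C is in period 2, group 14; Xe is in period 5, group 18; Cs is in period 6, group 1; Ba is in period 6, group 2; Tl is in period 6, group 13.
IE₁ increases left→right with effective nuclear charge and decreases top→bottom as the valence shell moves farther out.
Here both period and group differ, so the two effects have to be weighed against each other.
Ba > Cs: both are in period 6; the period trend gives Ba the larger value.
Tl > Ba: both are in period 6; the period trend gives Tl the larger value.
C > Tl: both effects reinforce here, so C is clearly the higher of the two.
Xe > C: period and group pull opposite ways; the across-period shift dominates (1170 vs 1086 kJ/mol).
H > Xe: period and group pull opposite ways; the down-group shift dominates (1312 vs 1170 kJ/mol).
Approximate values (kJ/mol): H 1312, C 1086, Xe 1170, Cs 376, Ba 503, Tl 589.
So from highest to lowest: H > Xe > C > Tl > Ba > Cs.

H > Xe > C > Tl > Ba > Cs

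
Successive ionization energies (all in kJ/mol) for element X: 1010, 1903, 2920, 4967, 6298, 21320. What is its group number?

Group 15

Look for the largest jump between consecutive ionization energies: IE6/IE5 ≈ 3.4, far larger than any earlier ratio.
That jump marks the point where a core electron is being removed. So the atom has 5 valence electrons.
A main-group element with 5 valence electrons is in group 15.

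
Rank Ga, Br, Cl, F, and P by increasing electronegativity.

F is in period 2, group 17; P is in period 3, group 15; Cl is in period 3, group 17; Ga is in period 4, group 13; Br is in period 4, group 17.
Smaller atoms with higher effective nuclear charge are more electronegative.
Neither a single period nor a single group — weigh both effects.
P > Ga: both effects reinforce here, so P is clearly the higher of the two.
Br > P: period and group pull opposite ways; the across-period shift dominates (2.96 vs 2.19).
Cl > Br: Cl sits above Br in group 17, so the down-group effect alone puts Cl higher.
F > Cl: they share group 17; the group trend gives F the larger value.
Approximate values (Pauling): F 3.98, P 2.19, Cl 3.16, Ga 1.81, Br 2.96.
So from lowest to highest: Ga < P < Br < Cl < F.

Ga < P < Br < Cl < F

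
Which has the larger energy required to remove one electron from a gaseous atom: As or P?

P is in period 3, group 15; As is in period 4, group 15.
First ionization energy rises across a period (greater Z_eff holds electrons more tightly) and falls down a group (valence electrons are farther from the nucleus).
All are in group 15, so first ionization energy increases up the group.
So P has the larger energy required to remove one electron from a gaseous atom (P > As).

P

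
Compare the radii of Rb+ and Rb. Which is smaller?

Rb+

Forming Rb+ removes 1 electron from Rb. Fewer electrons for the same nuclear charge means less shielding and a higher Z_eff on the remaining electrons, and for main-group metals the entire outer shell is lost.
A cation is smaller than its parent atom: Rb+ < Rb.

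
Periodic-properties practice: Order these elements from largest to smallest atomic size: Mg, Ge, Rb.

Rb, Mg, Ge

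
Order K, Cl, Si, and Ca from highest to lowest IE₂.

K > Cl > Si > Ca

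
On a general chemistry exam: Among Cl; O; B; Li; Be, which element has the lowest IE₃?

After 2 electrons have been removed, what remains? Cl²⁺ still has 5 valence electrons; O²⁺ still has 4 valence electrons; B²⁺ still has 1 valence electron; Li²⁺ is already 1 electron into the core; Be²⁺ is the bare [He] core.
Core electrons are held far more tightly than valence electrons, so Li and Be top the IE_3 order.
Valence configurations: Cl²⁺ [Ne]3s²3p³, O²⁺ [He]2s²2p², B²⁺ [He]2s¹.
Tabulated IE_3 (kJ/mol): Cl 3822, O 5300, B 3660, Li 11815, Be 14849.
Putting it together, IE_3: B < Cl < O < Li < Be.

B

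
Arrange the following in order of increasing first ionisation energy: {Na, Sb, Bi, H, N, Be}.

Na < Bi < Sb < Be < H < N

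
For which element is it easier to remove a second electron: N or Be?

Be

The second ionization energy removes an electron from the +1 ion. For each element: N⁺ still has 4 valence electrons; Be⁺ still has 1 valence electron.
All are still removing valence electrons, so compare the +1 ions as you would atoms: IE_2 generally rises across a period (higher Z_eff) and falls down a group (larger shell), subject to the usual subshell exceptions.
Valence configurations: N⁺ [He]2s²2p², Be⁺ [He]2s¹.
Approximate IE_2 values (kJ/mol): N 2856, Be 1757.
Putting it together, IE_2: Be < N.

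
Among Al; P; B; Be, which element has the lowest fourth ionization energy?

P

The fourth ionization energy removes an electron from the +3 ion. For each element: Al³⁺ is the bare [Ne] core; P³⁺ still has 2 valence electrons; B³⁺ is the bare [He] core; Be³⁺ is already 1 electron into the core.
Pulling an electron out of a noble-gas core costs far more than removing a remaining valence electron, so Al, Be and B sit at the high end of IE_4.
The numbers (kJ/mol): Al 11577, P 4964, B 25026, Be 21007.
So the fourth ionization energies run P < Al < Be < B.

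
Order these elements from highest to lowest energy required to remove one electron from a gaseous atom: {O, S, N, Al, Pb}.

Removing the outermost electron gets harder across a period and easier down a group.
Neither a single period nor a single group — weigh both effects.
Pb > Al: the two effects oppose for this pair; the across-period effect wins (716 vs 578 kJ/mol).
S > Pb: both effects reinforce here, so S is clearly the higher of the two.
O > S: O sits above S in group 16, so the down-group effect alone puts O higher.
N > O: this pair runs against the simple trend — see the exception note.
Note the exception: N has a higher first ionization energy than O, contrary to the simple trend — pairing an electron in O's 2p⁴ costs repulsion energy, so O ionizes more easily than half-filled N (2p³).
Approximate values (kJ/mol): N 1402, O 1314, Al 578, S 1000, Pb 716.
So from highest to lowest: N > O > S > Pb > Al.

N > O > S > Pb > Al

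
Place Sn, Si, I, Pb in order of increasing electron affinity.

Pb < Sn < Si < I

Si is in period 3, group 14; Sn is in period 5, group 14; I is in period 5, group 17; Pb is in period 6, group 14.
Electron affinity generally becomes more exothermic across a period toward the halogens and less exothermic down a group.
Here both period and group differ, so the two effects have to be weighed against each other.
Sn > Pb: they share group 14; the group trend gives Sn the larger value.
Si > Sn: Si sits above Sn in group 14, so the down-group effect alone puts Si higher.
I > Si: period and group pull opposite ways; the across-period shift dominates (295 vs 134 kJ/mol).
For reference (kJ/mol): Si 134, Sn 107, I 295, Pb 35.
So from lowest to highest: Pb < Sn < Si < I.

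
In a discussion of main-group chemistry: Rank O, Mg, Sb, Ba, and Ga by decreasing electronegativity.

O > Sb > Ga > Mg > Ba

O is in period 2, group 16; Mg is in period 3, group 2; Ga is in period 4, group 13; Sb is in period 5, group 15; Ba is in period 6, group 2.
Smaller atoms with higher effective nuclear charge are more electronegative.
These span different periods and groups, so the two trends combine.
Mg > Ba: Mg sits above Ba in group 2, so the down-group effect alone puts Mg higher.
Ga > Mg: the two effects oppose for this pair; the across-period effect wins (1.81 vs 1.31).
Sb > Ga: the two effects oppose for this pair; the across-period effect wins (2.05 vs 1.81).
O > Sb: both effects reinforce here, so O is clearly the higher of the two.
For reference (Pauling): O 3.44, Mg 1.31, Ga 1.81, Sb 2.05, Ba 0.89.
So from highest to lowest: O > Sb > Ga > Mg > Ba.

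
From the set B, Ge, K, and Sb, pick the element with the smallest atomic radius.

B

B is in period 2, group 13; K is in period 4, group 1; Ge is in period 4, group 14; Sb is in period 5, group 15.
Atomic radius shrinks across a period as nuclear charge pulls the same shell inward, and grows down a group as new shells are added.
These span different periods and groups, so the two trends combine.
Ge > B: the two effects oppose for this pair; the down-group effect wins (121 vs 85 pm).
Sb > Ge: period and group pull opposite ways; the down-group shift dominates (140 vs 121 pm).
K > Sb: the two effects oppose for this pair; the across-period effect wins (196 vs 140 pm).
Approximate values (pm): B 85, K 196, Ge 121, Sb 140.
The smallest atomic radius among these belongs to B.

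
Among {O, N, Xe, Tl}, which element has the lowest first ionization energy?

Tl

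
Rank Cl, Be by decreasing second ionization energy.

Cl, Be

The second ionization energy removes an electron from the +1 ion. For each element: Cl⁺ still has 6 valence electrons; Be⁺ still has 1 valence electron.
All are still removing valence electrons, so compare the +1 ions as you would atoms: IE_2 generally rises across a period (higher Z_eff) and falls down a group (larger shell), subject to the usual subshell exceptions.
Valence configurations: Cl⁺ [Ne]3s²3p⁴, Be⁺ [He]2s¹.
The numbers (kJ/mol): Cl 2298, Be 1757.
Overall IE_2 order: Be < Cl.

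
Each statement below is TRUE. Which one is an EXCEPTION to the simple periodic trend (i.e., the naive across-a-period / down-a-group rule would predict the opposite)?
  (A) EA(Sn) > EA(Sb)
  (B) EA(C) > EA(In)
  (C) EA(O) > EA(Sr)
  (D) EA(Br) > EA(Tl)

The general trend: electron affinity increases across a period and decreases down a group.
(A) Sn (period 5, group 14) vs Sb (period 5, group 15): the stated order contradicts the simple trend.
(B) C (period 2, group 14) vs In (period 5, group 13): the stated order agrees with the simple trend.
(C) O (period 2, group 16) vs Sr (period 5, group 2): the stated order agrees with the simple trend.
(D) Br (period 4, group 17) vs Tl (period 6, group 13): the stated order agrees with the simple trend.
The exception is (A): adding an electron to Sb's half-filled 5p³ is unfavourable, so Sn has the more exothermic EA.

(A)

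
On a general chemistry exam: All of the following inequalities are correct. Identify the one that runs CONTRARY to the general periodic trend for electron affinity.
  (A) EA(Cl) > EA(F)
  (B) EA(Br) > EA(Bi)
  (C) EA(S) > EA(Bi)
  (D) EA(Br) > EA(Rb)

(A)

The general trend: electron affinity increases across a period and decreases down a group.
(A) Cl (period 3, group 17) vs F (period 2, group 17): the stated order contradicts the simple trend.
(B) Br (period 4, group 17) vs Bi (period 6, group 15): the stated order agrees with the simple trend.
(C) S (period 3, group 16) vs Bi (period 6, group 15): the stated order agrees with the simple trend.
(D) Br (period 4, group 17) vs Rb (period 5, group 1): the stated order agrees with the simple trend.
The exception is (A): F's small 2p subshell makes the incoming electron feel strong e⁻–e⁻ repulsion, so Cl actually releases more energy on gaining an electron.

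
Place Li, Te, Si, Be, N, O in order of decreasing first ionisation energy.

IE₁ increases left→right with effective nuclear charge and decreases top→bottom as the valence shell moves farther out.
These span different periods and groups, so the two trends combine.
Si > Li: period and group pull opposite ways; the across-period shift dominates (786 vs 520 kJ/mol).
Te > Si: the two effects oppose for this pair; the across-period effect wins (869 vs 786 kJ/mol).
Be > Te: period and group pull opposite ways; the down-group shift dominates (900 vs 869 kJ/mol).
O > Be: O lies to the right of Be in period 2, so the across-period effect alone puts O higher.
N > O: this pair runs against the simple trend — see the exception note.
Note the exception: N has a higher first ionization energy than O, contrary to the simple trend — pairing an electron in O's 2p⁴ costs repulsion energy, so O ionizes more easily than half-filled N (2p³).
Approximate values (kJ/mol): Li 520, Be 900, N 1402, O 1314, Si 786, Te 869.
So from highest to lowest: N > O > Be > Te > Si > Li.

N > O > Be > Te > Si > Li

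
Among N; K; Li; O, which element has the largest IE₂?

Li

Consider each +1 ion: N⁺ still has 4 valence electrons; K⁺ is the bare [Ar] core; Li⁺ is the bare [He] core; O⁺ still has 5 valence electrons.
Usually core removal costs more than valence removal, but here the competition is close: a tightly held n=2 valence electron can cost more to remove than an n=3 core electron, so the actual values have to decide it.
Valence configurations: N⁺ [He]2s²2p², O⁺ [He]2s²2p³.
Approximate IE_2 values (kJ/mol): N 2856, K 3052, Li 7298, O 3388.
Overall IE_2 order: N < K < O < Li.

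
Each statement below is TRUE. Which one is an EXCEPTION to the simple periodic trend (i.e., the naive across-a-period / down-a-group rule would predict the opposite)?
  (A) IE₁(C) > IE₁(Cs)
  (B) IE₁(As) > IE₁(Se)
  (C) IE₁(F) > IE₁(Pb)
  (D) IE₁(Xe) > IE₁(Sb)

The general trend: IE₁ increases across a period and decreases down a group.
(A) C (period 2, group 14) vs Cs (period 6, group 1): the stated order agrees with the simple trend.
(B) As (period 4, group 15) vs Se (period 4, group 16): the stated order contradicts the simple trend.
(C) F (period 2, group 17) vs Pb (period 6, group 14): the stated order agrees with the simple trend.
(D) Xe (period 5, group 18) vs Sb (period 5, group 15): the stated order agrees with the simple trend.
The exception is (B): Se (4p⁴) ionizes more easily than half-filled As (4p³).

(B)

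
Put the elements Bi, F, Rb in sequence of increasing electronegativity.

Rb, Bi, F

F is in period 2, group 17; Rb is in period 5, group 1; Bi is in period 6, group 15.
Electronegativity increases across a period and decreases down a group, tracking effective nuclear charge and atomic size.
Neither a single period nor a single group — weigh both effects.
Bi > Rb: the two effects oppose for this pair; the across-period effect wins (2.02 vs 0.82).
F > Bi: both effects reinforce here, so F is clearly the higher of the two.
Tabulated electronegativity (Pauling): F 3.98, Rb 0.82, Bi 2.02.
So from lowest to highest: Rb < Bi < F.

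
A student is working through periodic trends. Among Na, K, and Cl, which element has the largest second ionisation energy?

After 1 electron has been removed, what remains? Na⁺ is the bare [Ne] core; K⁺ is the bare [Ar] core; Cl⁺ still has 6 valence electrons.
Core electrons are held far more tightly than valence electrons, so K and Na top the IE_2 order.
Approximate IE_2 values (kJ/mol): Na 4562, K 3052, Cl 2298.
So the second ionization energies run Cl < K < Na.

Na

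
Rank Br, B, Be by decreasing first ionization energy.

Br > Be > B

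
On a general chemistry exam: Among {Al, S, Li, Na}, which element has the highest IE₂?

Li

IE_2 is the cost of taking one more electron from the +1 cation: Al⁺ still has 2 valence electrons; S⁺ still has 5 valence electrons; Li⁺ is the bare [He] core; Na⁺ is the bare [Ne] core.
Pulling an electron out of a noble-gas core costs far more than removing a remaining valence electron, so Na and Li sit at the high end of IE_2.
Valence configurations: Al⁺ [Ne]3s², S⁺ [Ne]3s²3p³.
Tabulated IE_2 (kJ/mol): Al 1817, S 2252, Li 7298, Na 4562.
So the second ionization energies run Al < S < Na < Li.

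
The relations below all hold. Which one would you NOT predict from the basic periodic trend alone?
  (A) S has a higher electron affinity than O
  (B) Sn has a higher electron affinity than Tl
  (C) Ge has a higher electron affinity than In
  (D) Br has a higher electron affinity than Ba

(A)

The general trend: electron affinity increases across a period and decreases down a group.
(A) S (period 3, group 16) vs O (period 2, group 16): the stated order contradicts the simple trend.
(B) Sn (period 5, group 14) vs Tl (period 6, group 13): the stated order agrees with the simple trend.
(C) Ge (period 4, group 14) vs In (period 5, group 13): the stated order agrees with the simple trend.
(D) Br (period 4, group 17) vs Ba (period 6, group 2): the stated order agrees with the simple trend.
The exception is (A): the compact 2p subshell of O repels the added electron more than S's larger 3p does.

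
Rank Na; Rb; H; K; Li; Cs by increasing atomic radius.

H < Li < Na < K < Rb < Cs

Radius decreases left→right (rising Z_eff, same n) and increases top→bottom (higher n).
All are in group 1, so atomic radius increases down the group.
So from smallest to largest: H < Li < Na < K < Rb < Cs.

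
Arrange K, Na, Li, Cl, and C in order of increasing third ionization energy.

Cl < K < C < Na < Li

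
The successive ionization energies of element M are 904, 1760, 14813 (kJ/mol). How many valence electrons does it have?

Look for the largest jump between consecutive ionization energies: IE3/IE2 ≈ 8.4, far larger than any earlier ratio.
That jump marks the point where a core electron is being removed. So the atom has 2 valence electrons.

2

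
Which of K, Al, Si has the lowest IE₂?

Si

IE_2 is the cost of taking one more electron from the +1 cation: K⁺ is the bare [Ar] core; Al⁺ still has 2 valence electrons; Si⁺ still has 3 valence electrons.
Pulling an electron out of a noble-gas core costs far more than removing a remaining valence electron, so K sits at the high end of IE_2.
Valence configurations: Al⁺ [Ne]3s², Si⁺ [Ne]3s²3p¹.
Si⁺ loses a lone 3p electron whereas Al⁺ must break into a filled 3s² pair, so IE_2(Al) > IE_2(Si) even though Si has the higher nuclear charge.
Tabulated IE_2 (kJ/mol): K 3052, Al 1817, Si 1577.
Putting it together, IE_2: Si < Al < K.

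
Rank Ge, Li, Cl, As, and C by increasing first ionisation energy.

Li is in period 2, group 1; C is in period 2, group 14; Cl is in period 3, group 17; Ge is in period 4, group 14; As is in period 4, group 15.
Across a period the outer electron is held more tightly (higher IE₁); down a group it sits in a higher shell, more shielded, and comes off more easily.
These span different periods and groups, so the two trends combine.
Ge > Li: period and group pull opposite ways; the across-period shift dominates (762 vs 520 kJ/mol).
As > Ge: both are in period 4; the period trend gives As the larger value.
C > As: the two effects oppose for this pair; the down-group effect wins (1086 vs 947 kJ/mol).
Cl > C: the two effects oppose for this pair; the across-period effect wins (1251 vs 1086 kJ/mol).
Approximate values (kJ/mol): Li 520, C 1086, Cl 1251, Ge 762, As 947.
So from lowest to highest: Li < Ge < As < C < Cl.

Li < Ge < As < C < Cl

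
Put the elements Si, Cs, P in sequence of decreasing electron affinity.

Si > P > Cs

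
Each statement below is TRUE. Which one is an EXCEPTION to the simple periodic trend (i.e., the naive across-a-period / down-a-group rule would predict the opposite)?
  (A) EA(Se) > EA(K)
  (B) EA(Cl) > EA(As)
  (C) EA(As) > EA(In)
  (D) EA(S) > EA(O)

(D)

The general trend: electron affinity increases across a period and decreases down a group.
(A) Se (period 4, group 16) vs K (period 4, group 1): the stated order agrees with the simple trend.
(B) Cl (period 3, group 17) vs As (period 4, group 15): the stated order agrees with the simple trend.
(C) As (period 4, group 15) vs In (period 5, group 13): the stated order agrees with the simple trend.
(D) S (period 3, group 16) vs O (period 2, group 16): the stated order contradicts the simple trend.
The exception is (D): the compact 2p subshell of O repels the added electron more than S's larger 3p does.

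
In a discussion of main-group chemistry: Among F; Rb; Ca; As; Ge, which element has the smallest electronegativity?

F is in period 2, group 17; Ca is in period 4, group 2; Ge is in period 4, group 14; As is in period 4, group 15; Rb is in period 5, group 1.
Electronegativity increases across a period and decreases down a group, tracking effective nuclear charge and atomic size.
These span different periods and groups, so the two trends combine.
Ca > Rb: both effects reinforce here, so Ca is clearly the higher of the two.
Ge > Ca: Ge lies to the right of Ca in period 4, so the across-period effect alone puts Ge higher.
As > Ge: As lies to the right of Ge in period 4, so the across-period effect alone puts As higher.
F > As: relative to As, both the across-period and down-group shifts push F's electronegativity up.
Tabulated electronegativity (Pauling): F 3.98, Ca 1.00, Ge 2.01, As 2.18, Rb 0.82.
The smallest electronegativity among these belongs to Rb.

Rb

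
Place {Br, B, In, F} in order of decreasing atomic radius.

B is in period 2, group 13; F is in period 2, group 17; Br is in period 4, group 17; In is in period 5, group 13.
Radius decreases left→right (rising Z_eff, same n) and increases top→bottom (higher n).
Here both period and group differ, so the two effects have to be weighed against each other.
B > F: both are in period 2; the period trend gives B the larger value.
Br > B: the two effects oppose for this pair; the down-group effect wins (114 vs 85 pm).
In > Br: both effects reinforce here, so In is clearly the larger of the two.
Approximate values (pm): B 85, F 64, Br 114, In 142.
So from largest to smallest: In > Br > B > F.

In > Br > B > F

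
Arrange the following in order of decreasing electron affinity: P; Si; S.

Si is in period 3, group 14; P is in period 3, group 15; S is in period 3, group 16.
Atoms with high Z_eff and room in the valence shell (especially the halogens) have the most exothermic electron affinities.
All lie in period 3; the across-period trend (electron affinity increases left to right) applies, with the exception below.
Note the exception: Si has a higher electron affinity than P, contrary to the simple trend — adding an electron to P's half-filled 3p³ is unfavourable, so Si (3p²) has the more exothermic EA.
Approximate values (kJ/mol): Si 134, P 72, S 200.
So from highest to lowest: S > Si > P.

S > Si > P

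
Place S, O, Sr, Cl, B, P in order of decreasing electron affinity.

B is in period 2, group 13; O is in period 2, group 16; P is in period 3, group 15; S is in period 3, group 16; Cl is in period 3, group 17; Sr is in period 5, group 2.
EA tends to increase across a period and decrease down a group, though the pattern is less regular than for IE or radius.
Here both period and group differ, so the two effects have to be weighed against each other.
B > Sr: both effects reinforce here, so B is clearly the higher of the two.
P > B: the two effects oppose for this pair; the across-period effect wins (72 vs 27 kJ/mol).
O > P: relative to P, both the across-period and down-group shifts push O's electron affinity up.
S > O: this pair runs against the simple trend — see the exception note.
Cl > S: both are in period 3; the period trend gives Cl the larger value.
Note the exception: S has a higher electron affinity than O, contrary to the simple trend — the compact 2p subshell of O repels the added electron more than S's larger 3p does.
For reference (kJ/mol): B 27, O 141, P 72, S 200, Cl 349, Sr 5.
So from highest to lowest: Cl > S > O > P > B > Sr.

Cl > S > O > P > B > Sr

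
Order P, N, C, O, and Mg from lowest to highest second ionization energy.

Mg, P, C, N, O

The second ionization energy removes an electron from the +1 ion. For each element: P⁺ still has 4 valence electrons; N⁺ still has 4 valence electrons; C⁺ still has 3 valence electrons; O⁺ still has 5 valence electrons; Mg⁺ still has 1 valence electron.
All are still removing valence electrons, so compare the +1 ions as you would atoms: IE_2 generally rises across a period (higher Z_eff) and falls down a group (larger shell), subject to the usual subshell exceptions.
Valence configurations: P⁺ [Ne]3s²3p², N⁺ [He]2s²2p², C⁺ [He]2s²2p¹, O⁺ [He]2s²2p³, Mg⁺ [Ne]3s¹.
Approximate IE_2 values (kJ/mol): P 1907, N 2856, C 2353, O 3388, Mg 1451.
Hence IE_2: Mg < P < C < N < O.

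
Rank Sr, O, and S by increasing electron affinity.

Sr < O < S

EA tends to increase across a period and decrease down a group, though the pattern is less regular than for IE or radius.
Here both period and group differ, so the two effects have to be weighed against each other.
O > Sr: both effects reinforce here, so O is clearly the higher of the two.
S > O: this pair runs against the simple trend — see the exception note.
Note the exception: S has a higher electron affinity than O, contrary to the simple trend — the compact 2p subshell of O repels the added electron more than S's larger 3p does.
Approximate values (kJ/mol): O 141, S 200, Sr 5.
So from lowest to highest: Sr < O < S.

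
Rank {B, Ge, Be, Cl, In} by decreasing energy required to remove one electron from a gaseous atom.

Be is in period 2, group 2; B is in period 2, group 13; Cl is in period 3, group 17; Ge is in period 4, group 14; In is in period 5, group 13.
First ionization energy rises across a period (greater Z_eff holds electrons more tightly) and falls down a group (valence electrons are farther from the nucleus).
These span different periods and groups, so the two trends combine.
Ge > In: relative to In, both the across-period and down-group shifts push Ge's first ionization energy up.
B > Ge: period and group pull opposite ways; the down-group shift dominates (801 vs 762 kJ/mol).
Be > B: this pair runs against the simple trend — see the exception note.
Cl > Be: the two effects oppose for this pair; the across-period effect wins (1251 vs 900 kJ/mol).
Note the exception: Be has a higher first ionization energy than B, contrary to the simple trend — removing B's lone 2p electron is easier than breaking Be's filled 2s².
Tabulated first ionization energy (kJ/mol): Be 900, B 801, Cl 1251, Ge 762, In 558.
So from highest to lowest: Cl > Be > B > Ge > In.

Cl > Be > B > Ge > In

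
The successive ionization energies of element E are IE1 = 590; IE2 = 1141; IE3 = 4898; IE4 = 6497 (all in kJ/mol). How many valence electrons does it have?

Look for the largest jump between consecutive ionization energies: IE3/IE2 ≈ 4.3, far larger than any earlier ratio.
That jump marks the point where a core electron is being removed. So the atom has 2 valence electrons.

2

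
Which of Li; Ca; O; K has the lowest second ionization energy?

Ca

After 1 electron has been removed, what remains? Li⁺ is the bare [He] core; Ca⁺ still has 1 valence electron; O⁺ still has 5 valence electrons; K⁺ is the bare [Ar] core.
Usually core removal costs more than valence removal, but here the competition is close: a tightly held n=2 valence electron can cost more to remove than an n=3 core electron, so the actual values have to decide it.
Valence configurations: Ca⁺ [Ar]4s¹, O⁺ [He]2s²2p³.
The numbers (kJ/mol): Li 7298, Ca 1145, O 3388, K 3052.
Overall IE_2 order: Ca < K < O < Li.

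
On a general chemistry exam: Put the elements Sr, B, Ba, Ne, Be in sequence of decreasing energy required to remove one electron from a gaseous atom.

Ne, Be, B, Sr, Ba

First ionization energy rises across a period (greater Z_eff holds electrons more tightly) and falls down a group (valence electrons are farther from the nucleus).
Neither a single period nor a single group — weigh both effects.
Sr > Ba: Sr sits above Ba in group 2, so the down-group effect alone puts Sr higher.
B > Sr: both effects reinforce here, so B is clearly the higher of the two.
Be > B: this pair runs against the simple trend — see the exception note.
Ne > Be: Ne lies to the right of Be in period 2, so the across-period effect alone puts Ne higher.
Note the exception: Be has a higher first ionization energy than B, contrary to the simple trend — removing B's lone 2p electron is easier than breaking Be's filled 2s².
For reference (kJ/mol): Be 900, B 801, Ne 2081, Sr 550, Ba 503.
So from highest to lowest: Ne > Be > B > Sr > Ba.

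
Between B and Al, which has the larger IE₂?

IE_2 is the cost of taking one more electron from the +1 cation: B⁺ still has 2 valence electrons; Al⁺ still has 2 valence electrons.
All are still removing valence electrons, so compare the +1 ions as you would atoms: IE_2 generally rises across a period (higher Z_eff) and falls down a group (larger shell), subject to the usual subshell exceptions.
Valence configurations: B⁺ [He]2s², Al⁺ [Ne]3s².
Approximate IE_2 values (kJ/mol): B 2427, Al 1817.
Hence IE_2: Al < B.

B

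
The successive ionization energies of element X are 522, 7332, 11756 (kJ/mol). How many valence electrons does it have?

1

Look for the largest jump between consecutive ionization energies: IE2/IE1 ≈ 14.0, far larger than any earlier ratio.
That jump marks the point where a core electron is being removed. So the atom has 1 valence electron.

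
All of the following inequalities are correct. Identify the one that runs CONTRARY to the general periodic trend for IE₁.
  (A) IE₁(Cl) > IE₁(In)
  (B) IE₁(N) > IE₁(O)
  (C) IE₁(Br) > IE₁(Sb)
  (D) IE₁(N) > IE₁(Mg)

(B)

The general trend: IE₁ increases across a period and decreases down a group.
(A) Cl (period 3, group 17) vs In (period 5, group 13): the stated order agrees with the simple trend.
(B) N (period 2, group 15) vs O (period 2, group 16): the stated order contradicts the simple trend.
(C) Br (period 4, group 17) vs Sb (period 5, group 15): the stated order agrees with the simple trend.
(D) N (period 2, group 15) vs Mg (period 3, group 2): the stated order agrees with the simple trend.
The exception is (B): pairing an electron in O's 2p⁴ costs repulsion energy, so O ionizes more easily than half-filled N (2p³).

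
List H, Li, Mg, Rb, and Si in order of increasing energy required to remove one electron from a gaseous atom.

H is in period 1, group 1; Li is in period 2, group 1; Mg is in period 3, group 2; Si is in period 3, group 14; Rb is in period 5, group 1.
Across a period the outer electron is held more tightly (higher IE₁); down a group it sits in a higher shell, more shielded, and comes off more easily.
Here both period and group differ, so the two effects have to be weighed against each other.
Li > Rb: Li sits above Rb in group 1, so the down-group effect alone puts Li higher.
Mg > Li: the two effects oppose for this pair; the across-period effect wins (738 vs 520 kJ/mol).
Si > Mg: Si lies to the right of Mg in period 3, so the across-period effect alone puts Si higher.
H > Si: the two effects oppose for this pair; the down-group effect wins (1312 vs 786 kJ/mol).
For reference (kJ/mol): H 1312, Li 520, Mg 738, Si 786, Rb 403.
So from lowest to highest: Rb < Li < Mg < Si < H.

Rb < Li < Mg < Si < H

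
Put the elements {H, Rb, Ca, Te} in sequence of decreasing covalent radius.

H is in period 1, group 1; Ca is in period 4, group 2; Rb is in period 5, group 1; Te is in period 5, group 16.
Moving right in a period, electrons are added to the same shell under a stronger nuclear pull, so atoms get smaller; moving down, a new shell is opened and atoms get larger.
Neither a single period nor a single group — weigh both effects.
Te > H: the two effects oppose for this pair; the down-group effect wins (136 vs 32 pm).
Ca > Te: the two effects oppose for this pair; the across-period effect wins (171 vs 136 pm).
Rb > Ca: relative to Ca, both the across-period and down-group shifts push Rb's atomic radius up.
Approximate values (pm): H 32, Ca 171, Rb 210, Te 136.
So from largest to smallest: Rb > Ca > Te > H.

Rb > Ca > Te > H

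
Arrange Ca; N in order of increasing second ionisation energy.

IE_2 is the cost of taking one more electron from the +1 cation: Ca⁺ still has 1 valence electron; N⁺ still has 4 valence electrons.
All are still removing valence electrons, so compare the +1 ions as you would atoms: IE_2 generally rises across a period (higher Z_eff) and falls down a group (larger shell), subject to the usual subshell exceptions.
Valence configurations: Ca⁺ [Ar]4s¹, N⁺ [He]2s²2p².
Tabulated IE_2 (kJ/mol): Ca 1145, N 2856.
Overall IE_2 order: Ca < N.

Ca, N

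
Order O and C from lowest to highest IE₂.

Consider each +1 ion: O⁺ still has 5 valence electrons; C⁺ still has 3 valence electrons.
All are still removing valence electrons, so compare the +1 ions as you would atoms: IE_2 generally rises across a period (higher Z_eff) and falls down a group (larger shell), subject to the usual subshell exceptions.
Valence configurations: O⁺ [He]2s²2p³, C⁺ [He]2s²2p¹.
Tabulated IE_2 (kJ/mol): O 3388, C 2353.
Overall IE_2 order: C < O.

C < O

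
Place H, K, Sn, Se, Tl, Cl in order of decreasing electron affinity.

Cl > Se > Sn > H > K > Tl

H is in period 1, group 1; Cl is in period 3, group 17; K is in period 4, group 1; Se is in period 4, group 16; Sn is in period 5, group 14; Tl is in period 6, group 13.
Atoms with high Z_eff and room in the valence shell (especially the halogens) have the most exothermic electron affinities.
These span different periods and groups, so the two trends combine.
K > Tl: the two effects oppose for this pair; the down-group effect wins (48 vs 19 kJ/mol).
H > K: H sits above K in group 1, so the down-group effect alone puts H higher.
Sn > H: the two effects oppose for this pair; the across-period effect wins (107 vs 73 kJ/mol).
Se > Sn: both effects reinforce here, so Se is clearly the higher of the two.
Cl > Se: both effects reinforce here, so Cl is clearly the higher of the two.
Approximate values (kJ/mol): H 73, Cl 349, K 48, Se 195, Sn 107, Tl 19.
So from highest to lowest: Cl > Se > Sn > H > K > Tl.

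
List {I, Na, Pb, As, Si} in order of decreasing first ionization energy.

IE₁ increases left→right with effective nuclear charge and decreases top→bottom as the valence shell moves farther out.
Neither a single period nor a single group — weigh both effects.
Pb > Na: period and group pull opposite ways; the across-period shift dominates (716 vs 496 kJ/mol).
Si > Pb: they share group 14; the group trend gives Si the larger value.
As > Si: the two effects oppose for this pair; the across-period effect wins (947 vs 786 kJ/mol).
I > As: the two effects oppose for this pair; the across-period effect wins (1008 vs 947 kJ/mol).
For reference (kJ/mol): Na 496, Si 786, As 947, I 1008, Pb 716.
So from highest to lowest: I > As > Si > Pb > Na.

I, As, Si, Pb, Na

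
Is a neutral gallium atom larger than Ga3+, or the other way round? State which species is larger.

Ga

Forming Ga3+ removes 3 electrons from Ga. Fewer electrons for the same nuclear charge means less shielding and a higher Z_eff on the remaining electrons, and for main-group metals the entire outer shell is lost.
A cation is smaller than its parent atom: Ga3+ < Ga.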